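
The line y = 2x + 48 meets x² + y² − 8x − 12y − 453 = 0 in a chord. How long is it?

2√5

From the line, y = 2x + 48. Substituting:
5x² + 160x + 1275 = 0  ⟹  x² + 32x + 255 = 0
x = −15 or x = −17, giving (−15, 18) and (−17, 14).
Chord length = distance between (−15, 18) and (−17, 14) = √20 = 2√5.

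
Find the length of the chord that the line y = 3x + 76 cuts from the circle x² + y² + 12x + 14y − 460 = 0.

Substitute y = 3x + 76:
10x² + 510x + 6380 = 0  ⟹  x² + 51x + 638 = 0
x = −22 or x = −29, giving (−22, 10) and (−29, −11).
Chord length = distance between (−22, 10) and (−29, −11) = √490 = 7√10.

7√10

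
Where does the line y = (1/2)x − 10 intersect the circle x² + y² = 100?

(0, −10) and (8, −6)

From the line, y = (−20 + x)/2. Substituting:
5x² − 40x = 0  ⟹  x² − 8x = 0
x = 8 or x = 0, giving (8, −6) and (0, −10).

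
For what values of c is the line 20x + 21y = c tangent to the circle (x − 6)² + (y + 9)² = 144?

c = −417 or c = 279

For a tangent, require d(centre, line) = r = 12.
|20·6 + 21·(−9) − c| / √841 = 12
|c − (−69)| = 12·29, so c = 279 or c = −417.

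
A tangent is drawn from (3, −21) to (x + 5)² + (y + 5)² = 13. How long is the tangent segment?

√307

The centre is (−5, −5) and r = √13. The square of the distance from P to the centre is 64 + 256 = 320.
The tangent meets the radius at right angles, so tangent² = |PO|² − r² = 320 − 13 = 307.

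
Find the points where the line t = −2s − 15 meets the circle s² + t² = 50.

(−7, −1) and (−5, −5)

Substitute t = −2s − 15:
5s² + 60s + 175 = 0  ⟹  s² + 12s + 35 = 0
s = −5 or s = −7, giving (−5, −5) and (−7, −1).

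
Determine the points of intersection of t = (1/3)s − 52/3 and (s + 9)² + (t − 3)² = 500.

(−5, −19) and (1, −17)

Express t = (−52 + s)/3 and substitute into the circle:
10s² + 40s − 50 = 0  ⟹  s² + 4s − 5 = 0
s = 1 or s = −5, giving (1, −17) and (−5, −19).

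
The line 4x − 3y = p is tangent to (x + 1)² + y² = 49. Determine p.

Tangency holds when the distance from the centre (−1, 0) to the line equals the radius 7:
|4·(−1) − 3·0 − p| / √25 = 7
|p − (−4)| = 7·5, so p = 31 or p = −39.

p = −39 or p = 31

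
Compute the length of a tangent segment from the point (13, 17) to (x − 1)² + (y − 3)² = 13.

√327

The centre is (1, 3) and r = √13. The square of the distance from P to the centre is 144 + 196 = 340.
The tangent meets the radius at right angles, so tangent² = |PO|² − r² = 340 − 13 = 327.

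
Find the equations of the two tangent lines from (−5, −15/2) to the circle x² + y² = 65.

Write the tangent as mx − y + (−15/2 − m·(−5)) = 0 and set its distance from the centre to √65:
[m·(5) − (15/2)]² = 65(m² + 1)
32m² + 60m + 7 = 0, so m = −1/8 or m = −7/4.
With m = −1/8: x + 8y = −65. With m = −7/4: 7x + 4y = −65.

x + 8y = −65 and 7x + 4y = −65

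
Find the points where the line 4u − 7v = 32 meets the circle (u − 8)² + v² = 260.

(−6, −8) and (22, 8)

Substitute v = (−32 + 4u)/7:
65u² − 1040u − 8580 = 0  ⟹  u² − 16u − 132 = 0
u = 22 or u = −6, giving (22, 8) and (−6, −8).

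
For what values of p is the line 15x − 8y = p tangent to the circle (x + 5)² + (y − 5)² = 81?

p = −268 or p = 38

The line touches the circle iff its distance from (−5, 5) is 9:
|15·(−5) − 8·5 − p| / √289 = 9
|p − (−115)| = 9·17, so p = 38 or p = −268.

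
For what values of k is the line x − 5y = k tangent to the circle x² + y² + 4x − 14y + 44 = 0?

Tangency holds when the distance from the centre (−2, 7) to the line equals the radius 3:
|1·(−2) − 5·7 − k| / √26 = 3
|k − (−37)| = 3√26.

k = −37 ± 3√26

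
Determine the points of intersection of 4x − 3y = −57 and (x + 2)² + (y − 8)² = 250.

(−15, −1) and (3, 23)

From the line, y = (57 + 4x)/3. Substituting:
25x² + 300x − 1125 = 0  ⟹  x² + 12x − 45 = 0
x = 3 or x = −15, giving (3, 23) and (−15, −1).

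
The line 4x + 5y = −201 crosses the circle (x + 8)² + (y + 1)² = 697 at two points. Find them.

From the line, y = (−201 − 4x)/5. Substituting:
41x² + 1968x + 22591 = 0  ⟹  x² + 48x + 551 = 0
x = −19 or x = −29, giving (−19, −25) and (−29, −17).

(−29, −17) and (−19, −25)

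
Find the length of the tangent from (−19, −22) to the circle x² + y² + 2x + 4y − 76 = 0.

√643

The centre is (−1, −2) and r = 9. The square of the distance from P to the centre is 324 + 400 = 724.
By the tangent–radius right angle, tangent length = √(|PO|² − r²) = √643.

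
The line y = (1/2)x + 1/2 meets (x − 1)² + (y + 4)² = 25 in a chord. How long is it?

2√5

Centre (1, −4), r² = 25. Perpendicular distance d from centre to line = |10| / √5 = 10/√5.
Chord = 2√(r² − d²) = 2·√(5) = 2√5.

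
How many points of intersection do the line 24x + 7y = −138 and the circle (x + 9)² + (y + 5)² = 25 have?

2

Substituting the line into the circle gives 625x² + 5826x + 13353 = 0.
Discriminant = (5826)² − 4·625·(13353) = 559776 > 0.
Two real roots: the line is a secant.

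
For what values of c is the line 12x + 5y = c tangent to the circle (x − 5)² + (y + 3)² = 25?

Tangency holds when the distance from the centre (5, −3) to the line equals the radius 5:
|12·5 + 5·(−3) − c| / √169 = 5
|c − (45)| = 5·13, so c = 110 or c = −20.

c = −20 or c = 110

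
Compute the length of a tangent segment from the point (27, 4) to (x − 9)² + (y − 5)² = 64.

3√29

Centre (9, 5), r² = 64. |PO|² = (18)² + (−1)² = 325.
The tangent meets the radius at right angles, so tangent² = |PO|² − r² = 325 − 64 = 261.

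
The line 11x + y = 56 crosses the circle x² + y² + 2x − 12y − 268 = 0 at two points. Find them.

From the line, y = −11x + 56. Substituting:
122x² − 1098x + 2196 = 0  ⟹  x² − 9x + 18 = 0
x = 6 or x = 3, giving (6, −10) and (3, 23).

(3, 23) and (6, −10)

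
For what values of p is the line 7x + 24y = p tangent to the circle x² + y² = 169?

Tangency holds when the distance from the centre (0, 0) to the line equals the radius 13:
|7·0 + 24·0 − p| / √625 = 13
|p| = 13·25, so p = 325 or p = −325.

p = −325 or p = 325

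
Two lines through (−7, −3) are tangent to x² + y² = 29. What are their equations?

Let a tangent through (−7, −3) have slope m. Its distance from (0, 0) must equal √29:
[m·(7) − (3)]² = 29(m² + 1)
10m² − 21m − 10 = 0, so m = −2/5 or m = 5/2.
With m = −2/5: 2x + 5y = −29. With m = 5/2: 5x − 2y = −29.

2x + 5y = −29 and 5x − 2y = −29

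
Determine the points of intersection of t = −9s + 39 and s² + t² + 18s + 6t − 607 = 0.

(2, 21) and (7, −24)

Express t = −9s + 39 and substitute into the circle:
82s² − 738s + 1148 = 0  ⟹  s² − 9s + 14 = 0
s = 7 or s = 2, giving (7, −24) and (2, 21).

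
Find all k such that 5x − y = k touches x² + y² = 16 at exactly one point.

Tangency holds when the distance from the centre (0, 0) to the line equals the radius 4:
|5·0 − 1·0 − k| / √26 = 4
|k| = 4√26.

k = ±4√26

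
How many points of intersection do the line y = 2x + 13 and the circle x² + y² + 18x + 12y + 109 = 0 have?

Centre (−9, −6), r² = 8. Distance² from centre to line = (1)²/5 = 1/5.
Since d² < r², the line cuts the circle twice.

2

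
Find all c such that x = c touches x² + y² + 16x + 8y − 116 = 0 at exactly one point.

For a tangent, require d(centre, line) = r = 14.
|1·(−8) + 0·(−4) − c| / √1 = 14
|c − (−8)| = 14, so c = 6 or c = −22.

c = −22 or c = 6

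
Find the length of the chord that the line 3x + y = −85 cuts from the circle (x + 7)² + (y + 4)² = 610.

10√10

The distance from (−7, −4) to the line is 60/√10, and r² = 610.
Chord = 2√(r² − d²) = 2·√(250) = 10√10.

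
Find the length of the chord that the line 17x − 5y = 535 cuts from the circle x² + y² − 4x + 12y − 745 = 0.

√314

Express y = (−535 + 17x)/5 and substitute into the circle:
314x² − 17270x + 235500 = 0  ⟹  x² − 55x + 750 = 0
x = 30 or x = 25, giving (30, −5) and (25, −22).
Chord length = distance between (30, −5) and (25, −22) = √314 = √314.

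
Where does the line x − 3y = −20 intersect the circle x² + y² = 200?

(−14, 2) and (10, 10)

From the line, y = (20 + x)/3. Substituting:
10x² + 40x − 1400 = 0  ⟹  x² + 4x − 140 = 0
x = 10 or x = −14, giving (10, 10) and (−14, 2).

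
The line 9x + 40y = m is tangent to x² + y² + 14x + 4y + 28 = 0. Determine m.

Tangency holds when the distance from the centre (−7, −2) to the line equals the radius 5:
|9·(−7) + 40·(−2) − m| / √1681 = 5
|m − (−143)| = 5·41, so m = 62 or m = −348.

m = −348 or m = 62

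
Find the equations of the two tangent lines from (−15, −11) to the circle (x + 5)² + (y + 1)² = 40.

A line y − (−11) = m(x − (−15)) is tangent when its distance from (−5, −1) is 2√10:
[m·(10) − (10)]² = 40(m² + 1)
3m² − 10m + 3 = 0, so m = 1/3 or m = 3.
With m = 1/3: x − 3y = 18. With m = 3: 3x − y = −34.

x − 3y = 18 and 3x − y = −34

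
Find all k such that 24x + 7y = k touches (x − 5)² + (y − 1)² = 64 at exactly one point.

Tangency holds when the distance from the centre (5, 1) to the line equals the radius 8:
|24·5 + 7·1 − k| / √625 = 8
|k − (127)| = 8·25, so k = 327 or k = −73.

k = −73 or k = 327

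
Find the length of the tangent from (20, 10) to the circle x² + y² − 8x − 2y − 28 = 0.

Centre (4, 1), r² = 45. |PO|² = (16)² + (9)² = 337.
By the tangent–radius right angle, tangent length = √(|PO|² − r²) = √292 = 2√73.

2√73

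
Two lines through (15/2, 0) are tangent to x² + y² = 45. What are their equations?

Write the tangent as mx − y + (0 − m·(15/2)) = 0 and set its distance from the centre to 3√5:
(−15/2m − (0))² = 45(m² + 1)
m² − 4 = 0, so m = −2 or m = 2.
Through (15/2, 0) these give 2x + y = 15 and 2x − y = 15.

2x + y = 15 and 2x − y = 15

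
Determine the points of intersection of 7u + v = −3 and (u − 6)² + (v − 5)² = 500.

(−4, 25) and (2, −17)

From the line, v = −7u − 3. Substituting:
50u² + 100u − 400 = 0  ⟹  u² + 2u − 8 = 0
u = 2 or u = −4, giving (2, −17) and (−4, 25).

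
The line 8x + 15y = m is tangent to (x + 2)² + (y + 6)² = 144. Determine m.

The line touches the circle iff its distance from (−2, −6) is 12:
|8·(−2) + 15·(−6) − m| / √289 = 12
|m − (−106)| = 12·17, so m = 98 or m = −310.

m = −310 or m = 98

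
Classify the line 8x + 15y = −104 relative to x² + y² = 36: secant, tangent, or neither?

neither

Centre (0, 0), r² = 36. Distance² from centre to line = (104)²/289 = 10816/289.
Since d² > r², the line lies outside the circle.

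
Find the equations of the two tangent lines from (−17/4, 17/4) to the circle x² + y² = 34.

Let a tangent through (−17/4, 17/4) have slope m. Its distance from (0, 0) must equal √34:
(17/4m − (−17/4))² = 34(m² + 1)
15m² − 34m + 15 = 0, so m = 5/3 or m = 3/5.
Through (−17/4, 17/4) these give 5x − 3y = −34 and 3x − 5y = −34.

5x − 3y = −34 and 3x − 5y = −34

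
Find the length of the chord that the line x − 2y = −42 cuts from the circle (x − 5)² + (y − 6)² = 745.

Centre (5, 6), r² = 745. Perpendicular distance d from centre to line = |35| / √5 = 35/√5.
Chord = 2√(r² − d²) = 2·√(500) = 20√5.

20√5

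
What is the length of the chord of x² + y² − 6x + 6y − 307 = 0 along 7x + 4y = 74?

4√65

Substitute y = (74 − 7x)/4:
65x² − 1300x + 2340 = 0  ⟹  x² − 20x + 36 = 0
x = 18 or x = 2, giving (18, −13) and (2, 15).
|(18, −13) − (2, 15)| = √((16)² + (−28)²) = 4√65.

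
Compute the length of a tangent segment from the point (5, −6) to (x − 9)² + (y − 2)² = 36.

2√11

The centre is (9, 2) and r = 6. The square of the distance from P to the centre is 16 + 64 = 80.
The tangent meets the radius at right angles, so tangent² = |PO|² − r² = 80 − 36 = 44.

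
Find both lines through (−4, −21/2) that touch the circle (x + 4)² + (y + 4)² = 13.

3x − 2y = 9 and 3x + 2y = −33

A line y − (−21/2) = m(x − (−4)) is tangent when its distance from (−4, −4) is √13:
(0m − (13/2))² = 13(m² + 1)
4m² − 9 = 0, so m = 3/2 or m = −3/2.
With m = 3/2: 3x − 2y = 9. With m = −3/2: 3x + 2y = −33.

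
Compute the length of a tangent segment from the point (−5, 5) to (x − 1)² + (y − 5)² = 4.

With centre O = (1, 5), |OP|² = 36 and r² = 4.
Power of the point: PT² = |PO|² − r² = 32, so PT = 4√2.

4√2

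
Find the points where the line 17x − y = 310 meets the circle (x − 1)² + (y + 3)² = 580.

(17, −21) and (19, 13)

From the line, y = 17x − 310. Substituting:
290x² − 10440x + 93670 = 0  ⟹  x² − 36x + 323 = 0
x = 19 or x = 17, giving (19, 13) and (17, −21).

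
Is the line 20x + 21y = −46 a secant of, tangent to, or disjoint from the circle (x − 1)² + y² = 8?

secant

Substituting the line into the circle gives 841x² + 958x − 971 = 0.
Discriminant = (958)² − 4·841·(−971) = 4184208 > 0.
Two real roots: the line is a secant.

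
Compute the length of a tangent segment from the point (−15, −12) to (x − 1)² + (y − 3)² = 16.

With centre O = (1, 3), |OP|² = 481 and r² = 16.
Power of the point: PT² = |PO|² − r² = 465, so PT = √465.

√465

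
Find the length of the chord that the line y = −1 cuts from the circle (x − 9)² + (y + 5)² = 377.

38

The distance from (9, −5) to the line is 4, and r² = 377.
Half the chord is √(r² − d²) = √(361), so the full chord is 38.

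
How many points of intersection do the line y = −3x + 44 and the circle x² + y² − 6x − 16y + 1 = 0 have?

Substituting the line into the circle gives 10x² − 222x + 1233 = 0.
Δ = 49284 − 49320 = −36.
No real roots: the line does not meet the circle.

0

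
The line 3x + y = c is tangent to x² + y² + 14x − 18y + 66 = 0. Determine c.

Tangency holds when the distance from the centre (−7, 9) to the line equals the radius 8:
|3·(−7) + 1·9 − c| / √10 = 8
|c − (−12)| = 8√10.

c = −12 ± 8√10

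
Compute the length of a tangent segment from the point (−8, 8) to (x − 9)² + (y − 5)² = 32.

√266

The centre is (9, 5) and r = 4√2. The square of the distance from P to the centre is 289 + 9 = 298.
Power of the point: PT² = |PO|² − r² = 266, so PT = √266.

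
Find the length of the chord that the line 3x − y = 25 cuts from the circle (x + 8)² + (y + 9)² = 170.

Express y = 3x − 25 and substitute into the circle:
10x² − 80x + 150 = 0  ⟹  x² − 8x + 15 = 0
x = 5 or x = 3, giving (5, −10) and (3, −16).
|(5, −10) − (3, −16)| = √((2)² + (6)²) = 2√10.

2√10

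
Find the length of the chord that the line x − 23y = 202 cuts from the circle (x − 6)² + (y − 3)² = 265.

√530

From the line, y = (−202 + x)/23. Substituting:
530x² − 6890x − 47700 = 0  ⟹  x² − 13x − 90 = 0
x = 18 or x = −5, giving (18, −8) and (−5, −9).
|(18, −8) − (−5, −9)| = √((23)² + (1)²) = √530.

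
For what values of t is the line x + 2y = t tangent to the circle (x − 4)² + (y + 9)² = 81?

The line touches the circle iff its distance from (4, −9) is 9:
|1·4 + 2·(−9) − t| / √5 = 9
|t − (−14)| = 9√5.

t = −14 ± 9√5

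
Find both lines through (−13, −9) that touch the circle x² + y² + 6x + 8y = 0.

4x − 3y = −25 and y = −9

A line y − (−9) = m(x − (−13)) is tangent when its distance from (−3, −4) is 5:
(10m − (5))² = 25(m² + 1)
3m² − 4m = 0, so m = 4/3 or m = 0.
With m = 4/3: 4x − 3y = −25. With m = 0: y = −9.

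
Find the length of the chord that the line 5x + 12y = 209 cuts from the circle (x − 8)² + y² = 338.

26

The distance from (8, 0) to the line is 169/√169, and r² = 338.
Chord = 2√(r² − d²) = 2·√(169) = 26.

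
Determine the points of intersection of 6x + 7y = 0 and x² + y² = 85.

(−7, 6) and (7, −6)

Express y = (−6x)/7 and substitute into the circle:
85x² − 4165 = 0  ⟹  x² − 49 = 0
x = 7 or x = −7, giving (7, −6) and (−7, 6).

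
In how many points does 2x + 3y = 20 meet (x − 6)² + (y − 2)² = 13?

Substituting the line into the circle gives 13x² − 164x + 403 = 0.
Discriminant = (−164)² − 4·13·(403) = 5940 > 0.
Two real roots: the line is a secant.

2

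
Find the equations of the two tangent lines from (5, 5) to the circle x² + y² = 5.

x − 2y = −5 and 2x − y = 5

Write the tangent as mx − y + (5 − m·(5)) = 0 and set its distance from the centre to √5:
(−5m − (−5))² = 5(m² + 1)
2m² − 5m + 2 = 0, so m = 1/2 or m = 2.
Through (5, 5) these give x − 2y = −5 and 2x − y = 5.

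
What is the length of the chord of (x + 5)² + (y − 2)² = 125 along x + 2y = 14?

From the line, y = (14 − x)/2. Substituting:
5x² + 20x − 300 = 0  ⟹  x² + 4x − 60 = 0
x = 6 or x = −10, giving (6, 4) and (−10, 12).
|(6, 4) − (−10, 12)| = √((16)² + (−8)²) = 8√5.

8√5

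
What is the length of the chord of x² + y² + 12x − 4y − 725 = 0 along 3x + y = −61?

Express y = −3x − 61 and substitute into the circle:
10x² + 390x + 3240 = 0  ⟹  x² + 39x + 324 = 0
x = −12 or x = −27, giving (−12, −25) and (−27, 20).
Chord length = distance between (−12, −25) and (−27, 20) = √2250 = 15√10.

15√10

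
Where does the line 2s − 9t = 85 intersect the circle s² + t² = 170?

(−7, −11) and (11, −7)

Express t = (−85 + 2s)/9 and substitute into the circle:
85s² − 340s − 6545 = 0  ⟹  s² − 4s − 77 = 0
s = 11 or s = −7, giving (11, −7) and (−7, −11).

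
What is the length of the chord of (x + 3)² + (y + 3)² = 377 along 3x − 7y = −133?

Substitute y = (133 + 3x)/7:
58x² + 1218x + 5684 = 0  ⟹  x² + 21x + 98 = 0
x = −7 or x = −14, giving (−7, 16) and (−14, 13).
|(−7, 16) − (−14, 13)| = √((7)² + (3)²) = √58.

√58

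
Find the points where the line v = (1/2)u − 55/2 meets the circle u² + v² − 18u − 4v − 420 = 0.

(17, −19) and (21, −17)

Express v = (−55 + u)/2 and substitute into the circle:
5u² − 190u + 1785 = 0  ⟹  u² − 38u + 357 = 0
u = 21 or u = 17, giving (21, −17) and (17, −19).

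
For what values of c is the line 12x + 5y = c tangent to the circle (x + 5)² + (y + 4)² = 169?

Tangency holds when the distance from the centre (−5, −4) to the line equals the radius 13:
|12·(−5) + 5·(−4) − c| / √169 = 13
|c − (−80)| = 13·13, so c = 89 or c = −249.

c = −249 or c = 89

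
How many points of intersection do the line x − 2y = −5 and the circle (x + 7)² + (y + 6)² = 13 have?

Centre (−7, −6), r² = 13. Distance² from centre to line = (10)²/5 = 20.
Since d² > r², the line lies outside the circle.

0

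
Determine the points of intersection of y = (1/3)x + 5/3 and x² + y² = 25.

(−5, 0) and (4, 3)

Substitute y = (5 + x)/3:
10x² + 10x − 200 = 0  ⟹  x² + x − 20 = 0
x = 4 or x = −5, giving (4, 3) and (−5, 0).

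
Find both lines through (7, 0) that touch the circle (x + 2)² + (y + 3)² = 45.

Write the tangent as mx − y + (0 − m·(7)) = 0 and set its distance from the centre to 3√5:
(−9m − (−3))² = 45(m² + 1)
2m² − 3m − 2 = 0, so m = 2 or m = −1/2.
Through (7, 0) these give 2x − y = 14 and x + 2y = 7.

2x − y = 14 and x + 2y = 7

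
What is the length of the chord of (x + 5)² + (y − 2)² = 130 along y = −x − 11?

14√2

From the line, y = −x − 11. Substituting:
2x² + 36x + 64 = 0  ⟹  x² + 18x + 32 = 0
x = −2 or x = −16, giving (−2, −9) and (−16, 5).
|(−2, −9) − (−16, 5)| = √((14)² + (−14)²) = 14√2.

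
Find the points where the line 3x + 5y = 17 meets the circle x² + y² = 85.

Express y = (17 − 3x)/5 and substitute into the circle:
34x² − 102x − 1836 = 0  ⟹  x² − 3x − 54 = 0
x = 9 or x = −6, giving (9, −2) and (−6, 7).

(−6, 7) and (9, −2)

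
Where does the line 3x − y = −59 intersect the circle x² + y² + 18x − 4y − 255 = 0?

Express y = 3x + 59 and substitute into the circle:
10x² + 360x + 2990 = 0  ⟹  x² + 36x + 299 = 0
x = −13 or x = −23, giving (−13, 20) and (−23, −10).

(−23, −10) and (−13, 20)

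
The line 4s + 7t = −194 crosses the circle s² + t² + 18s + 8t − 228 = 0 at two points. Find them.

From the line, t = (−194 − 4s)/7. Substituting:
65s² + 2210s + 15600 = 0  ⟹  s² + 34s + 240 = 0
s = −10 or s = −24, giving (−10, −22) and (−24, −14).

(−24, −14) and (−10, −22)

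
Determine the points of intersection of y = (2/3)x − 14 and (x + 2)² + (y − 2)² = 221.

(3, −12) and (9, −8)

Substitute y = (−42 + 2x)/3:
13x² − 156x + 351 = 0  ⟹  x² − 12x + 27 = 0
x = 9 or x = 3, giving (9, −8) and (3, −12).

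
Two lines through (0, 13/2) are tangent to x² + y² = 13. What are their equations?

3x + 2y = 13 and 3x − 2y = −13

Write the tangent as mx − y + (13/2 − m·(0)) = 0 and set its distance from the centre to √13:
[m·(0) − (−13/2)]² = 13(m² + 1)
4m² − 9 = 0, so m = −3/2 or m = 3/2.
Through (0, 13/2) these give 3x + 2y = 13 and 3x − 2y = −13.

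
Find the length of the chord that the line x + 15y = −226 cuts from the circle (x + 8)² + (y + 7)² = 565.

3√226

Substitute y = (−226 − x)/15:
226x² + 3842x − 98084 = 0  ⟹  x² + 17x − 434 = 0
x = 14 or x = −31, giving (14, −16) and (−31, −13).
Chord length = distance between (14, −16) and (−31, −13) = √2034 = 3√226.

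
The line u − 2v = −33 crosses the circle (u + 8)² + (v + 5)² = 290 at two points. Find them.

Substitute v = (33 + u)/2:
5u² + 150u + 945 = 0  ⟹  u² + 30u + 189 = 0
u = −9 or u = −21, giving (−9, 12) and (−21, 6).

(−21, 6) and (−9, 12)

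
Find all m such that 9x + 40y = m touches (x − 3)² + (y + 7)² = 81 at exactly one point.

m = −622 or m = 116

The line touches the circle iff its distance from (3, −7) is 9:
|9·3 + 40·(−7) − m| / √1681 = 9
|m − (−253)| = 9·41, so m = 116 or m = −622.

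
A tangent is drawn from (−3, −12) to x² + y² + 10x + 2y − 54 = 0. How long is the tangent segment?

3√5

Centre (−5, −1), r² = 80. |PO|² = (2)² + (−11)² = 125.
Power of the point: PT² = |PO|² − r² = 45, so PT = 3√5.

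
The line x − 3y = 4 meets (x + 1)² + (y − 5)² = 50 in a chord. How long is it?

Centre (−1, 5), r² = 50. Perpendicular distance d from centre to line = |−20| / √10 = 20/√10.
Half the chord is √(r² − d²) = √(10), so the full chord is 2√10.

2√10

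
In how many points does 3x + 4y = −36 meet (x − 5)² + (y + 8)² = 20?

2

Substituting the line into the circle gives 25x² − 136x + 96 = 0.
Discriminant = (−136)² − 4·25·(96) = 8896 > 0.
Two real roots: the line is a secant.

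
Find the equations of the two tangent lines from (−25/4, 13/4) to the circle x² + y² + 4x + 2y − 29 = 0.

3x − 5y = −35 and 5x − 3y = −41

A line y − (13/4) = m(x − (−25/4)) is tangent when its distance from (−2, −1) is √34:
(17/4m − (−17/4))² = 34(m² + 1)
15m² − 34m + 15 = 0, so m = 3/5 or m = 5/3.
With m = 3/5: 3x − 5y = −35. With m = 5/3: 5x − 3y = −41.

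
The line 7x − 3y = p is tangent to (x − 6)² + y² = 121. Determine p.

The line touches the circle iff its distance from (6, 0) is 11:
|7·6 − 3·0 − p| / √58 = 11
|p − (42)| = 11√58.

p = 42 ± 11√58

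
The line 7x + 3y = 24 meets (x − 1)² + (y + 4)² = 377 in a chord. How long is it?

5√58

Substitute y = (24 − 7x)/3:
58x² − 522x − 2088 = 0  ⟹  x² − 9x − 36 = 0
x = 12 or x = −3, giving (12, −20) and (−3, 15).
|(12, −20) − (−3, 15)| = √((15)² + (−35)²) = 5√58.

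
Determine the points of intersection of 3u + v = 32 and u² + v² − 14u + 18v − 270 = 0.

Express v = −3u + 32 and substitute into the circle:
10u² − 260u + 1330 = 0  ⟹  u² − 26u + 133 = 0
u = 19 or u = 7, giving (19, −25) and (7, 11).

(7, 11) and (19, −25)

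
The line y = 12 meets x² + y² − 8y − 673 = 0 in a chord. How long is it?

50

Centre (0, 4), r² = 689. Perpendicular distance d from centre to line = |−8| / √1 = 8.
Chord = 2√(r² − d²) = 2·√(625) = 50.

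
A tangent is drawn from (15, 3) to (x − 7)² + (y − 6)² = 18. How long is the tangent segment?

Centre (7, 6), r² = 18. |PO|² = (8)² + (−3)² = 73.
By the tangent–radius right angle, tangent length = √(|PO|² − r²) = √55.

√55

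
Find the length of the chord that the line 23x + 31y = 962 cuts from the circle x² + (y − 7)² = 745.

√1490

Centre (0, 7), r² = 745. Perpendicular distance d from centre to line = |−745| / √1490 = 745/√1490.
Half the chord is √(r² − d²) = √(745/2), so the full chord is √1490.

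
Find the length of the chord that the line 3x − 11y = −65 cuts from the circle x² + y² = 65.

Express y = (65 + 3x)/11 and substitute into the circle:
130x² + 390x − 3640 = 0  ⟹  x² + 3x − 28 = 0
x = 4 or x = −7, giving (4, 7) and (−7, 4).
Chord length = distance between (4, 7) and (−7, 4) = √130 = √130.

√130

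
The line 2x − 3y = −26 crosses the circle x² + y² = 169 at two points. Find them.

(−13, 0) and (5, 12)

Substitute y = (26 + 2x)/3:
13x² + 104x − 845 = 0  ⟹  x² + 8x − 65 = 0
x = 5 or x = −13, giving (5, 12) and (−13, 0).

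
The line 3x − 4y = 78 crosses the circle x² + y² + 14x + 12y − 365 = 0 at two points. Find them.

(−10, −27) and (14, −9)

Substitute y = (−78 + 3x)/4:
25x² − 100x − 3500 = 0  ⟹  x² − 4x − 140 = 0
x = 14 or x = −10, giving (14, −9) and (−10, −27).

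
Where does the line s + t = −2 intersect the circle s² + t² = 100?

(−8, 6) and (6, −8)

Substitute t = −s − 2:
2s² + 4s − 96 = 0  ⟹  s² + 2s − 48 = 0
s = 6 or s = −8, giving (6, −8) and (−8, 6).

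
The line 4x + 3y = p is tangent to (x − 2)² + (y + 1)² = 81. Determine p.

p = −40 or p = 50

For a tangent, require d(centre, line) = r = 9.
|4·2 + 3·(−1) − p| / √25 = 9
|p − (5)| = 9·5, so p = 50 or p = −40.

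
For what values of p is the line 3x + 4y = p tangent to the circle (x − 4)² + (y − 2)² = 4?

For a tangent, require d(centre, line) = r = 2.
|3·4 + 4·2 − p| / √25 = 2
|p − (20)| = 2·5, so p = 30 or p = 10.

p = 10 or p = 30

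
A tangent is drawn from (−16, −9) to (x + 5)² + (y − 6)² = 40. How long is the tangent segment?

3√34

The centre is (−5, 6) and r = 2√10. The square of the distance from P to the centre is 121 + 225 = 346.
By the tangent–radius right angle, tangent length = √(|PO|² − r²) = √306 = 3√34.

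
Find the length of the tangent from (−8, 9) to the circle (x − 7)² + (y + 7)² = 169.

Centre (7, −7), r² = 169. |PO|² = (−15)² + (16)² = 481.
By the tangent–radius right angle, tangent length = √(|PO|² − r²) = √312 = 2√78.

2√78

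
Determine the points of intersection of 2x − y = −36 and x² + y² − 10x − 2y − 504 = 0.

From the line, y = 2x + 36. Substituting:
5x² + 130x + 720 = 0  ⟹  x² + 26x + 144 = 0
x = −8 or x = −18, giving (−8, 20) and (−18, 0).

(−18, 0) and (−8, 20)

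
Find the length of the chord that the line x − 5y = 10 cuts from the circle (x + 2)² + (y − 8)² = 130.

From the line, y = (−10 + x)/5. Substituting:
26x² − 650 = 0  ⟹  x² − 25 = 0
x = 5 or x = −5, giving (5, −1) and (−5, −3).
Chord length = distance between (5, −1) and (−5, −3) = √104 = 2√26.

2√26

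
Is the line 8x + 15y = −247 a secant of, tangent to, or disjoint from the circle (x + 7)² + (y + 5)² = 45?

Centre (−7, −5), r² = 45. Distance² from centre to line = (116)²/289 = 13456/289.
Since d² > r², the line lies outside the circle.

disjoint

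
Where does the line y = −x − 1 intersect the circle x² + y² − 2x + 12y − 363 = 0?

(−11, 10) and (17, −18)

From the line, y = −x − 1. Substituting:
2x² − 12x − 374 = 0  ⟹  x² − 6x − 187 = 0
x = 17 or x = −11, giving (17, −18) and (−11, 10).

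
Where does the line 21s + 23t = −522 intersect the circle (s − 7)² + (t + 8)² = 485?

Express t = (−522 − 21s)/23 and substitute into the circle:
970s² + 6790s − 116400 = 0  ⟹  s² + 7s − 120 = 0
s = 8 or s = −15, giving (8, −30) and (−15, −9).

(−15, −9) and (8, −30)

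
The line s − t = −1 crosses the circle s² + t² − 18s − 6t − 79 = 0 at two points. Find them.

Express t = s + 1 and substitute into the circle:
2s² − 22s − 84 = 0  ⟹  s² − 11s − 42 = 0
s = 14 or s = −3, giving (14, 15) and (−3, −2).

(−3, −2) and (14, 15)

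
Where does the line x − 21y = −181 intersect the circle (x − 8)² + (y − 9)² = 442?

Substitute y = (181 + x)/21:
442x² − 7072x − 166634 = 0  ⟹  x² − 16x − 377 = 0
x = 29 or x = −13, giving (29, 10) and (−13, 8).

(−13, 8) and (29, 10)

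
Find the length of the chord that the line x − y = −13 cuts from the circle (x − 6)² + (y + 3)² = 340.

14√2

Substitute y = x + 13:
2x² + 20x − 48 = 0  ⟹  x² + 10x − 24 = 0
x = 2 or x = −12, giving (2, 15) and (−12, 1).
|(2, 15) − (−12, 1)| = √((14)² + (14)²) = 14√2.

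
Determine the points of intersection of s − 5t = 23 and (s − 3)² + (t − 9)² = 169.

From the line, t = (−23 + s)/5. Substituting:
26s² − 286s + 624 = 0  ⟹  s² − 11s + 24 = 0
s = 8 or s = 3, giving (8, −3) and (3, −4).

(3, −4) and (8, −3)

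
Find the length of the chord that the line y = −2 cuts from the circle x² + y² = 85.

Express y = −2 and substitute into the circle:
x² − 81 = 0
x = 9 or x = −9, giving (9, −2) and (−9, −2).
|(9, −2) − (−9, −2)| = √((18)² + (0)²) = 18.

18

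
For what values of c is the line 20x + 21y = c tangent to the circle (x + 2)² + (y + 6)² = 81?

c = −427 or c = 95

The line touches the circle iff its distance from (−2, −6) is 9:
|20·(−2) + 21·(−6) − c| / √841 = 9
|c − (−166)| = 9·29, so c = 95 or c = −427.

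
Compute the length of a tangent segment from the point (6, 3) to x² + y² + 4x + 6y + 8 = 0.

√95

Centre (−2, −3), r² = 5. |PO|² = (8)² + (6)² = 100.
Power of the point: PT² = |PO|² − r² = 95, so PT = √95.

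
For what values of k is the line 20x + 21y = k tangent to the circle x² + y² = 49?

k = −203 or k = 203

For a tangent, require d(centre, line) = r = 7.
|20·0 + 21·0 − k| / √841 = 7
|k| = 7·29, so k = 203 or k = −203.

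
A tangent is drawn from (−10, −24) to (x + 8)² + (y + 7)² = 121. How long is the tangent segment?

Centre (−8, −7), r² = 121. |PO|² = (−2)² + (−17)² = 293.
Power of the point: PT² = |PO|² − r² = 172, so PT = 2√43.

2√43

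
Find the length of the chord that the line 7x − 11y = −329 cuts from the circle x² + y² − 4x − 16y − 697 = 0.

The distance from (2, 8) to the line is 255/√170, and r² = 765.
Chord = 2√(r² − d²) = 2·√(765/2) = 3√170.

3√170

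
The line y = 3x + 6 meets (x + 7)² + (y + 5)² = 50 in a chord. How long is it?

4√10

Express y = 3x + 6 and substitute into the circle:
10x² + 80x + 120 = 0  ⟹  x² + 8x + 12 = 0
x = −2 or x = −6, giving (−2, 0) and (−6, −12).
Chord length = distance between (−2, 0) and (−6, −12) = √160 = 4√10.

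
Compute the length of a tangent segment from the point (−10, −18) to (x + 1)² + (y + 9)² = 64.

With centre O = (−1, −9), |OP|² = 162 and r² = 64.
Power of the point: PT² = |PO|² − r² = 98, so PT = 7√2.

7√2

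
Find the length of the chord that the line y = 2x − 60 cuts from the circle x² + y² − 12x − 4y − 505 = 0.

Substitute y = 2x − 60:
5x² − 260x + 3335 = 0  ⟹  x² − 52x + 667 = 0
x = 29 or x = 23, giving (29, −2) and (23, −14).
|(29, −2) − (23, −14)| = √((6)² + (12)²) = 6√5.

6√5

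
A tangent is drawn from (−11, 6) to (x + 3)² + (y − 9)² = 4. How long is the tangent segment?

Centre (−3, 9), r² = 4. |PO|² = (−8)² + (−3)² = 73.
By the tangent–radius right angle, tangent length = √(|PO|² − r²) = √69.

√69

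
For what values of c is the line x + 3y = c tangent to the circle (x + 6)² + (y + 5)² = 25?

Tangency holds when the distance from the centre (−6, −5) to the line equals the radius 5:
|1·(−6) + 3·(−5) − c| / √10 = 5
|c − (−21)| = 5√10.

c = −21 ± 5√10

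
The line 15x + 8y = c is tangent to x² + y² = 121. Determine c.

c = −187 or c = 187

Tangency holds when the distance from the centre (0, 0) to the line equals the radius 11:
|15·0 + 8·0 − c| / √289 = 11
|c| = 11·17, so c = 187 or c = −187.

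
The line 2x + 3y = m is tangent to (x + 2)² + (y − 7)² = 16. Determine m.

m = 17 ± 4√13

For a tangent, require d(centre, line) = r = 4.
|2·(−2) + 3·7 − m| / √13 = 4
|m − (17)| = 4√13.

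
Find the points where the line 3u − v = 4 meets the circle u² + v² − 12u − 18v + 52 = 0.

(2, 2) and (7, 17)

From the line, v = 3u − 4. Substituting:
10u² − 90u + 140 = 0  ⟹  u² − 9u + 14 = 0
u = 7 or u = 2, giving (7, 17) and (2, 2).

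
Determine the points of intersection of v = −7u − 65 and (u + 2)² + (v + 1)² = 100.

(−10, 5) and (−8, −9)

From the line, v = −7u − 65. Substituting:
50u² + 900u + 4000 = 0  ⟹  u² + 18u + 80 = 0
u = −8 or u = −10, giving (−8, −9) and (−10, 5).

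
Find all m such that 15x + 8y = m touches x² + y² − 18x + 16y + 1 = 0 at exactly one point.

The line touches the circle iff its distance from (9, −8) is 12:
|15·9 + 8·(−8) − m| / √289 = 12
|m − (71)| = 12·17, so m = 275 or m = −133.

m = −133 or m = 275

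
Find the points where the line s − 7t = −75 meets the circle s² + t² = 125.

Substitute t = (75 + s)/7:
50s² + 150s − 500 = 0  ⟹  s² + 3s − 10 = 0
s = 2 or s = −5, giving (2, 11) and (−5, 10).

(−5, 10) and (2, 11)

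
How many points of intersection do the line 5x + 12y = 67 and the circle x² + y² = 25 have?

Centre (0, 0), r² = 25. Distance² from centre to line = (−67)²/169 = 4489/169.
Since d² > r², the line lies outside the circle.

0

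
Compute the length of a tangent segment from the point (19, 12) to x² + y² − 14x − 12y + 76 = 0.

Centre (7, 6), r² = 9. |PO|² = (12)² + (6)² = 180.
Power of the point: PT² = |PO|² − r² = 171, so PT = 3√19.

3√19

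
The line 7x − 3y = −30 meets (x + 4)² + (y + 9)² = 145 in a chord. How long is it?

The distance from (−4, −9) to the line is 29/√58, and r² = 145.
Chord = 2√(r² − d²) = 2·√(261/2) = 3√58.

3√58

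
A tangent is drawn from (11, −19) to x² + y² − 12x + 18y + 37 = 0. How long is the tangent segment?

3√5

With centre O = (6, −9), |OP|² = 125 and r² = 80.
Power of the point: PT² = |PO|² − r² = 45, so PT = 3√5.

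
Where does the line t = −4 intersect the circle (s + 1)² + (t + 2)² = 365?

(−20, −4) and (18, −4)

Substitute t = −4:
s² + 2s − 360 = 0
s = 18 or s = −20, giving (18, −4) and (−20, −4).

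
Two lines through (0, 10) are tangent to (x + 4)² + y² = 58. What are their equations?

3x − 7y = −70 and 7x + 3y = 30

A line y − (10) = m(x − (0)) is tangent when its distance from (−4, 0) is √58:
(−4m − (−10))² = 58(m² + 1)
21m² + 40m − 21 = 0, so m = 3/7 or m = −7/3.
Through (0, 10) these give 3x − 7y = −70 and 7x + 3y = 30.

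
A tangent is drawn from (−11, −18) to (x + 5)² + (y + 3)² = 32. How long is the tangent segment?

The centre is (−5, −3) and r = 4√2. The square of the distance from P to the centre is 36 + 225 = 261.
Power of the point: PT² = |PO|² − r² = 229, so PT = √229.

√229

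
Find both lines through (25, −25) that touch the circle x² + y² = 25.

4x + 3y = 25 and 3x + 4y = −25

Write the tangent as mx − y + (−25 − m·(25)) = 0 and set its distance from the centre to 5:
(−25m − (25))² = 25(m² + 1)
12m² + 25m + 12 = 0, so m = −4/3 or m = −3/4.
With m = −4/3: 4x + 3y = 25. With m = −3/4: 3x + 4y = −25.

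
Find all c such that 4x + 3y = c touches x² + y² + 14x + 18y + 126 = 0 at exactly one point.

For a tangent, require d(centre, line) = r = 2.
|4·(−7) + 3·(−9) − c| / √25 = 2
|c − (−55)| = 2·5, so c = −45 or c = −65.

c = −65 or c = −45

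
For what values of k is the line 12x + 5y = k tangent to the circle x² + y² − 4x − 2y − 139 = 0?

k = −127 or k = 185

Tangency holds when the distance from the centre (2, 1) to the line equals the radius 12:
|12·2 + 5·1 − k| / √169 = 12
|k − (29)| = 12·13, so k = 185 or k = −127.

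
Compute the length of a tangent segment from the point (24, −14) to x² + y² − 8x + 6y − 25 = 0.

The centre is (4, −3) and r = 5√2. The square of the distance from P to the centre is 400 + 121 = 521.
The tangent meets the radius at right angles, so tangent² = |PO|² − r² = 521 − 50 = 471.

√471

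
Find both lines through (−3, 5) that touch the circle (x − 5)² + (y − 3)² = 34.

Let a tangent through (−3, 5) have slope m. Its distance from (5, 3) must equal √34:
(8m − (−2))² = 34(m² + 1)
15m² + 16m − 15 = 0, so m = −5/3 or m = 3/5.
With m = −5/3: 5x + 3y = 0. With m = 3/5: 3x − 5y = −34.

5x + 3y = 0 and 3x − 5y = −34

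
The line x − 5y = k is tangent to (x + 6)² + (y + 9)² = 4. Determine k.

k = 39 ± 2√26

The line touches the circle iff its distance from (−6, −9) is 2:
|1·(−6) − 5·(−9) − k| / √26 = 2
|k − (39)| = 2√26.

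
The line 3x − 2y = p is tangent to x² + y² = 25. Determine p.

Tangency holds when the distance from the centre (0, 0) to the line equals the radius 5:
|3·0 − 2·0 − p| / √13 = 5
|p| = 5√13.

p = ±5√13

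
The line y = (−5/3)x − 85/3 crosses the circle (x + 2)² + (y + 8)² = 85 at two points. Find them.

(−11, −10) and (−8, −15)

Substitute y = (−85 − 5x)/3:
34x² + 646x + 2992 = 0  ⟹  x² + 19x + 88 = 0
x = −8 or x = −11, giving (−8, −15) and (−11, −10).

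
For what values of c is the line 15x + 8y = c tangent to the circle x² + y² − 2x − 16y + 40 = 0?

The line touches the circle iff its distance from (1, 8) is 5:
|15·1 + 8·8 − c| / √289 = 5
|c − (79)| = 5·17, so c = 164 or c = −6.

c = −6 or c = 164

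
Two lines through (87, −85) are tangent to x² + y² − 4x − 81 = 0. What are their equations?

Write the tangent as mx − y + (−85 − m·(87)) = 0 and set its distance from the centre to √85:
(−85m − (85))² = 85(m² + 1)
42m² + 85m + 42 = 0, so m = −6/7 or m = −7/6.
Through (87, −85) these give 6x + 7y = −73 and 7x + 6y = 99.

6x + 7y = −73 and 7x + 6y = 99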